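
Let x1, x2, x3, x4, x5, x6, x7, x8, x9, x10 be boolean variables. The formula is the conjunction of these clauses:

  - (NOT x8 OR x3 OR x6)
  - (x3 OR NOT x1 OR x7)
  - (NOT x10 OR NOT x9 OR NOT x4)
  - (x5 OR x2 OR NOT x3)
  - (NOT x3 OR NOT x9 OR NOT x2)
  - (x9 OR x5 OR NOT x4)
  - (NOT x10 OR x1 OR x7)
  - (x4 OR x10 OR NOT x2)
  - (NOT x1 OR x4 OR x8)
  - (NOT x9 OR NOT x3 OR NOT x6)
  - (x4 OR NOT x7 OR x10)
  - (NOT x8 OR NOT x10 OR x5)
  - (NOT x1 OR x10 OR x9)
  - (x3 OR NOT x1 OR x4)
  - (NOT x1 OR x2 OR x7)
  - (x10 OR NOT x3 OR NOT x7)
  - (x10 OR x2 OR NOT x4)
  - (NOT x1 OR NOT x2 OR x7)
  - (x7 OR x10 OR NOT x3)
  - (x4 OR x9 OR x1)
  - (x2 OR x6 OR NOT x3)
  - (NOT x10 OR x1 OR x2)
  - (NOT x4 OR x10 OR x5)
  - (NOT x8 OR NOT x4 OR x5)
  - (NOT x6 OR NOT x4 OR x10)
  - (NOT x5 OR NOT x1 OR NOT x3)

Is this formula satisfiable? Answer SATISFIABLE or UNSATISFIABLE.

Branch on x1: take x1 = False.
Set x2 = True and propagate.
For the remaining variables, x3 = True, x4 = True, x5 = True, x6 = False, x7 = True, x8 = True, x9 = False, x10 = True works.
Every clause has at least one true literal under this assignment.
So x1 = False  x2 = True  x3 = True  x4 = True  x5 = True  x6 = False  x7 = True  x8 = True  x9 = False  x10 = True is a satisfying assignment.

SATISFIABLE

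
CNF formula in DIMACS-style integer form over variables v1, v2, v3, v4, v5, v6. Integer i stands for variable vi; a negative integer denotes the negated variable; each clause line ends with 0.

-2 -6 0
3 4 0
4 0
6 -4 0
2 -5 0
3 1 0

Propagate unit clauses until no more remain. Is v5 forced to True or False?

False

(v4) is a unit clause: v4 = True.
From (v6 OR NOT v4) and v4 = True: v6 = True.
In (NOT v2 OR NOT v6), NOT v6 is now false; NOT v2 must hold, so v2 = False.
(NOT v5 OR v2) with v2 = False leaves only NOT v5, so v5 = False.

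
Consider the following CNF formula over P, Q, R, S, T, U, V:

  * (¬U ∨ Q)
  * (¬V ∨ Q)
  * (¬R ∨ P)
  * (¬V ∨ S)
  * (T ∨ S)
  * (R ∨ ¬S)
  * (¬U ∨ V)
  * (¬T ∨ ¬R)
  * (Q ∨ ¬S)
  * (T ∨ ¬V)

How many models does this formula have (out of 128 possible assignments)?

The models are:
  P=F Q=F R=F S=F T=T U=F V=F
  P=F Q=T R=F S=F T=T U=F V=F
  P=T Q=F R=F S=F T=T U=F V=F
  P=T Q=T R=F S=F T=T U=F V=F
  P=T Q=T R=T S=T T=F U=F V=F
That's 5 in total.

5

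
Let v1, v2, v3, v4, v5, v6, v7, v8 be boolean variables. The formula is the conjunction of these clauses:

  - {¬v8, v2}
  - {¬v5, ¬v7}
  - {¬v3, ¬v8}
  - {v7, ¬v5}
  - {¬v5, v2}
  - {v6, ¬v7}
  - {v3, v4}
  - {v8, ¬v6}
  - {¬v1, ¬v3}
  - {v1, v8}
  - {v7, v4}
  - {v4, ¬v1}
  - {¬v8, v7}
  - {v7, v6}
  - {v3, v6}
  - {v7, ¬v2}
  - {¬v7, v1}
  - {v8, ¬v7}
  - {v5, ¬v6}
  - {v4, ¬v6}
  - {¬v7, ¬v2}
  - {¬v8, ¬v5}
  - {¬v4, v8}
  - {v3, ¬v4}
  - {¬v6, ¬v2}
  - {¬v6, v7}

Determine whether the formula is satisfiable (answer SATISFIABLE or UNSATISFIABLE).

v7 = True:
  propagation gives v5=False, v6=True; an empty clause results — contradiction.
v7 = False:
  propagation gives v5=False, v4=True, v8=False; an empty clause results — contradiction.
Every branch closes, so no satisfying assignment exists.

UNSATISFIABLE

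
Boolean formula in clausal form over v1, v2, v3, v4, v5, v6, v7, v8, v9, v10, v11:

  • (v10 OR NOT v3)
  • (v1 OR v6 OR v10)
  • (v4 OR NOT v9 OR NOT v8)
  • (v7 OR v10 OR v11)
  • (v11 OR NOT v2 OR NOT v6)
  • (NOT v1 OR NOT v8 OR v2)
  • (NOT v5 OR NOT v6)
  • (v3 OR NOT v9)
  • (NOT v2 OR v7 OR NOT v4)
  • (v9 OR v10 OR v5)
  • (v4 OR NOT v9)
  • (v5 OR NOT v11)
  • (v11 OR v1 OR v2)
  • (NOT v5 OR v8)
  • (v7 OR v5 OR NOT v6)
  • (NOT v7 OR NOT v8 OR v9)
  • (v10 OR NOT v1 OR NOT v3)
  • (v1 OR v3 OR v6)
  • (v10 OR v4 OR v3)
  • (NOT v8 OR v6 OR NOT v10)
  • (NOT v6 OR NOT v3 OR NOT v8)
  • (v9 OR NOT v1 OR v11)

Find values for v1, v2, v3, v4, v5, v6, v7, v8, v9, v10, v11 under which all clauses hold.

v1=T, v2=T, v3=T, v4=T, v5=F, v6=F, v7=T, v8=F, v9=T, v10=T, v11=F

Check each clause:
  1. (NOT v3 OR v10) — v10 is true.
  2. (v10 OR v6 OR v1) — v1 is true.
  3. (NOT v8 OR NOT v9 OR v4) — NOT v8 is true.
  4. (v10 OR v11 OR v7) — v10 is true.
  5. (NOT v2 OR v11 OR NOT v6) — NOT v6 is true.
  6. (v2 OR NOT v8 OR NOT v1) — NOT v8 is true.
  7. (NOT v6 OR NOT v5) — NOT v6 is true.
  8. (NOT v9 OR v3) — v3 is true.
  9. (v7 OR NOT v2 OR NOT v4) — v7 is true.
  10. (v10 OR v5 OR v9) — v9 is true.
  11. (v4 OR NOT v9) — v4 is true.
  12. (NOT v11 OR v5) — NOT v11 is true.
  13. (v2 OR v1 OR v11) — v1 is true.
  14. (NOT v5 OR v8) — NOT v5 is true.
  15. (NOT v6 OR v5 OR v7) — NOT v6 is true.
  16. (NOT v8 OR v9 OR NOT v7) — NOT v8 is true.
  17. (NOT v1 OR NOT v3 OR v10) — v10 is true.
  18. (v1 OR v6 OR v3) — v1 is true.
  19. (v4 OR v10 OR v3) — v10 is true.
  20. (NOT v8 OR v6 OR NOT v10) — NOT v8 is true.
  21. (NOT v6 OR NOT v3 OR NOT v8) — NOT v8 is true.
  22. (v9 OR NOT v1 OR v11) — v9 is true.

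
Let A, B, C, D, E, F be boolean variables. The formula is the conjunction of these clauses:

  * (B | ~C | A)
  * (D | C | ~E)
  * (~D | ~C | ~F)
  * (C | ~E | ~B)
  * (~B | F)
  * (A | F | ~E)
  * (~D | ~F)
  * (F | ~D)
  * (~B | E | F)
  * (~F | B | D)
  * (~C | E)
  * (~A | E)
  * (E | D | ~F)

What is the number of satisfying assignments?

Satisfying assignments:
  A=F B=F C=F D=F E=F F=F
  A=F B=T C=T D=F E=T F=T
  A=T B=F C=T D=F E=T F=F
  A=T B=T C=T D=F E=T F=T
That's 4 in total.

4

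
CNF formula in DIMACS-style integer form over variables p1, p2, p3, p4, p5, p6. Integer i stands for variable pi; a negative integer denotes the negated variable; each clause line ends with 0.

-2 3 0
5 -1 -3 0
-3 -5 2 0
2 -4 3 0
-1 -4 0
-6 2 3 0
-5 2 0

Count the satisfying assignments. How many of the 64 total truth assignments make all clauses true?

16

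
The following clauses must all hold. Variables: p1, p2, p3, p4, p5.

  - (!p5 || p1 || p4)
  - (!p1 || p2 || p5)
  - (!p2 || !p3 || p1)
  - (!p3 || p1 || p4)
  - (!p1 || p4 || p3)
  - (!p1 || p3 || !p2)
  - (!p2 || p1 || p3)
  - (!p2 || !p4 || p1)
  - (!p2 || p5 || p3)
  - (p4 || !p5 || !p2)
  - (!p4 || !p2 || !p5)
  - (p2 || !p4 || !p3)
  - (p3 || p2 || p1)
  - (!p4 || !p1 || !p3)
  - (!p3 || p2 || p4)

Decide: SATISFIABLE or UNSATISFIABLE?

SATISFIABLE

Set p1 = True and propagate.
Try p2 = False.
  then p5 is forced to True.
For the remaining variables, p3 = False, p4 = True works.
So p1 = 1, p2 = 0, p3 = 0, p4 = 1, p5 = 1 is a satisfying assignment.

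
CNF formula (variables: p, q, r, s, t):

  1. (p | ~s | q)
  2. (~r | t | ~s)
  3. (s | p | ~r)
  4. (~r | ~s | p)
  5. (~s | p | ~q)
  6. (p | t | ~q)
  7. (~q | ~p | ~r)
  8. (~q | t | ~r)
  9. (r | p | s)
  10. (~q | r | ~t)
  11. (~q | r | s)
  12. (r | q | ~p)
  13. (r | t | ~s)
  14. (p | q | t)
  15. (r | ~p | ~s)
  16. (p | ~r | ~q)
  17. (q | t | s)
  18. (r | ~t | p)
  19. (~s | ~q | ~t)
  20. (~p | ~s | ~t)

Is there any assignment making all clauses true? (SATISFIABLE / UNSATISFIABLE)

SATISFIABLE

Branch on p: take p = True.
Try q = False.
  then r is forced to True.
Branch on s: take s = False.
  then t is forced to True.
Every clause has at least one true literal under this assignment.
So p=True, q=False, r=True, s=False, t=True is a satisfying assignment.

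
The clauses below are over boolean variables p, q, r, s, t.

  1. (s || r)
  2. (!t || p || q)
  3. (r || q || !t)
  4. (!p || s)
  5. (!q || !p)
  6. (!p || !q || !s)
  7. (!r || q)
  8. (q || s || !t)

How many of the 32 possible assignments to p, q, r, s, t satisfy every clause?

Split on q, then p.
  q=1, p=1: a clause becomes empty — 0.
  q=1, p=0: t free; 3 ways for (r,s) × 2^1 = 6.
  q=0, p=1: remaining (r,s,t) ∈ {(0,1,0)} — 1.
  q=0, p=0: remaining (r,s,t) ∈ {(0,1,0)} — 1.
Total: 0 + 6 + 1 + 1 = 8.

8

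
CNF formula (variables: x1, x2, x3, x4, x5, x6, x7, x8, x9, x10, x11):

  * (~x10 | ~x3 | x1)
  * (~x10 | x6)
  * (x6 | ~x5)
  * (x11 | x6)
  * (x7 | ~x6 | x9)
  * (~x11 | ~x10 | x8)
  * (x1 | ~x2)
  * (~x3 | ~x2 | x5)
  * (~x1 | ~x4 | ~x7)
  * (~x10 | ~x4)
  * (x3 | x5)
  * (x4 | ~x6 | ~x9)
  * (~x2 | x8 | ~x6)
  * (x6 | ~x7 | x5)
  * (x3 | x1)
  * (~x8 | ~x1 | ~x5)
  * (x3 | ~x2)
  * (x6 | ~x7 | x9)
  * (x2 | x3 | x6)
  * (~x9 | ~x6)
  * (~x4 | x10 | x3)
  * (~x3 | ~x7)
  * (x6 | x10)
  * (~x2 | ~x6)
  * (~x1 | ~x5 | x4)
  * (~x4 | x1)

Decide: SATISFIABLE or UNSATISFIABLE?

UNSATISFIABLE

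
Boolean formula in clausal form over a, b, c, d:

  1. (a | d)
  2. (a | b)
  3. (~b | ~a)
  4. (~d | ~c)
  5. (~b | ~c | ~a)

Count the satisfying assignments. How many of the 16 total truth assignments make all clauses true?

4

The models are:
  a=F b=T c=F d=T
  a=T b=F c=F d=F
  a=T b=F c=F d=T
  a=T b=F c=T d=F
That's 4 in total.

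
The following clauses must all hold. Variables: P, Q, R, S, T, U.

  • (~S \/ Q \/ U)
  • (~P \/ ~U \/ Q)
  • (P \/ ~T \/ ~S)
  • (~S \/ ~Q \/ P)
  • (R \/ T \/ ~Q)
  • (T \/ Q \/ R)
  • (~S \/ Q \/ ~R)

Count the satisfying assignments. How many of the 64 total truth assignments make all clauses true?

Split on Q, then S.
  Q=T, S=T: U free; 3 ways for (P,R,T) × 2^1 = 6.
  Q=T, S=F: P, U free; 3 ways for (R,T) × 2^2 = 12.
  Q=F, S=T: a clause becomes empty — 0.
  Q=F, S=F: 9 of the 16 assignments to (P,R,T,U) work.
Total: 6 + 12 + 0 + 9 = 27.

27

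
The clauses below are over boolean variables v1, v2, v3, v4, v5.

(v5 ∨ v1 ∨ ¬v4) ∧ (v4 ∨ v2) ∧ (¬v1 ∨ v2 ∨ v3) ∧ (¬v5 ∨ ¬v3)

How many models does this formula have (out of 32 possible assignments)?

12

Case analysis on v1 and v2:
  v1=1, v2=1: v4 free; 3 ways for (v3,v5) × 2^1 = 6.
  v1=1, v2=0: remaining (v3,v4,v5) ∈ {(1,1,0)} — 1.
  v1=0, v2=1: remaining (v3,v4,v5) ∈ {(0,0,0); (0,0,1); (0,1,1); (1,0,0)} — 4.
  v1=0, v2=0: remaining (v3,v4,v5) ∈ {(0,1,1)} — 1.
Total: 6 + 1 + 4 + 1 = 12.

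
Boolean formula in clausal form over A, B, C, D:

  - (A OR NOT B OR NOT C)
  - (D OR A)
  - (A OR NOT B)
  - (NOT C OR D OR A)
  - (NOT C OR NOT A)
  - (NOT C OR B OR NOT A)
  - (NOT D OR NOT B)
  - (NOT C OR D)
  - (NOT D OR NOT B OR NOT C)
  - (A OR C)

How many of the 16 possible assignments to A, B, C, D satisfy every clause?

Satisfying assignments:
  A=F B=F C=T D=T
  A=T B=F C=F D=F
  A=T B=F C=F D=T
  A=T B=T C=F D=F
That's 4 in total.

4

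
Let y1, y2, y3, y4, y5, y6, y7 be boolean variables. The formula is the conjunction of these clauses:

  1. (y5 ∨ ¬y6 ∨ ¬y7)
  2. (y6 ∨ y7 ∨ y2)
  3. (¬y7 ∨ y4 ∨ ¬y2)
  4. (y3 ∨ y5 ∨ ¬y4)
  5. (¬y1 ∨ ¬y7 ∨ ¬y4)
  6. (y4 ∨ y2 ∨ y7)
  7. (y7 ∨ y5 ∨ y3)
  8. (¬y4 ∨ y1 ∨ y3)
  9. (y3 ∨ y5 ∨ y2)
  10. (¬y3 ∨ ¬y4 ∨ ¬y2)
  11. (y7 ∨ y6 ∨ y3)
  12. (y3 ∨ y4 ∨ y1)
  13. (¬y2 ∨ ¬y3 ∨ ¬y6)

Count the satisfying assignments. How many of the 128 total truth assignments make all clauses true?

22

Split on y3, then y4.
  y3=1, y4=1: 7 of the 32 assignments to (y1,y2,y5,y6,y7) work.
  y3=1, y4=0: y1 free; 5 ways for (y2,y5,y6,y7) × 2^1 = 10.
  y3=0, y4=1: remaining (y1,y2,y5,y6,y7) ∈ {(1,0,1,1,0); (1,1,1,1,0)} — 2.
  y3=0, y4=0: remaining (y1,y2,y5,y6,y7) ∈ {(1,0,1,0,1); (1,0,1,1,1); (1,1,1,1,0)} — 3.
Total: 7 + 10 + 2 + 3 = 22.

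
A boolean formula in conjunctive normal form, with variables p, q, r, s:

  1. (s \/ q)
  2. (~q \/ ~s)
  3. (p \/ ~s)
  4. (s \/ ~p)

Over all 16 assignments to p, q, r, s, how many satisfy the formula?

4

The models are:
  p=F q=T r=F s=F
  p=F q=T r=T s=F
  p=T q=F r=F s=T
  p=T q=F r=T s=T
Count: 4.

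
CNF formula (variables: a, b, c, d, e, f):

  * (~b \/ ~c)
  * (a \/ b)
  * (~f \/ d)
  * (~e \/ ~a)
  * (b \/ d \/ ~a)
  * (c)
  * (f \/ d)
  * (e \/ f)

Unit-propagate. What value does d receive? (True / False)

True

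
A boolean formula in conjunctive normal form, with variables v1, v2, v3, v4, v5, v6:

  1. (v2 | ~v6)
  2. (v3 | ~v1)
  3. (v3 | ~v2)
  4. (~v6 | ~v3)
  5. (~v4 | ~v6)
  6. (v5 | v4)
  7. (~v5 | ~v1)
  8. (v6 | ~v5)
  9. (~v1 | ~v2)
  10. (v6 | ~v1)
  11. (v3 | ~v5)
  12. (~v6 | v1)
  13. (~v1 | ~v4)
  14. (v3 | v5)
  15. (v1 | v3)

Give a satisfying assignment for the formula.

v1=F  v2=F  v3=T  v4=T  v5=F  v6=F

Branch on v1: take v1 = False.
  then v6 is forced to False.
  then v5 is forced to False.
  then v4 is forced to True.
  then v3 is forced to True.
v2 is now unconstrained; take v2 = False.
Check each clause:
  1. (~v6 | v2) — ~v6 is true.
  2. (v3 | ~v1) — v3 is true.
  3. (~v2 | v3) — v3 is true.
  4. (~v3 | ~v6) — ~v6 is true.
  5. (~v4 | ~v6) — ~v6 is true.
  6. (v5 | v4) — v4 is true.
  7. (~v1 | ~v5) — ~v5 is true.
  8. (~v5 | v6) — ~v5 is true.
  9. (~v1 | ~v2) — ~v2 is true.
  10. (~v1 | v6) — ~v1 is true.
  11. (~v5 | v3) — v3 is true.
  12. (~v6 | v1) — ~v6 is true.
  13. (~v1 | ~v4) — ~v1 is true.
  14. (v3 | v5) — v3 is true.
  15. (v3 | v1) — v3 is true.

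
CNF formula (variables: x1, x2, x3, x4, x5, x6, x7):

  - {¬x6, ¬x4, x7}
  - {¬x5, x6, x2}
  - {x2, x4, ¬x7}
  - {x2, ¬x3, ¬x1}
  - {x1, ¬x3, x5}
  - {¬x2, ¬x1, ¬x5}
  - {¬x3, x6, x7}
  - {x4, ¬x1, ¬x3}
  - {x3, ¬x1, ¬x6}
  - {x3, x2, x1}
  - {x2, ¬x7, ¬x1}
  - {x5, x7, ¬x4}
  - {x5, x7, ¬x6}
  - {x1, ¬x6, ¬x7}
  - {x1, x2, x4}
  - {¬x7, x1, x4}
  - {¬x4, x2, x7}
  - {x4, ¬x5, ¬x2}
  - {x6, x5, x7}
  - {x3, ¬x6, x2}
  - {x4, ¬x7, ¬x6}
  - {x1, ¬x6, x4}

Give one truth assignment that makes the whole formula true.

x1=T  x2=T  x3=T  x4=T  x5=F  x6=T  x7=T

Check each clause:
  1. {¬x4, x7, ¬x6} — x7 is true.
  2. {¬x5, x6, x2} — x2 is true.
  3. {x2, ¬x7, x4} — x2 is true.
  4. {x2, ¬x1, ¬x3} — x2 is true.
  5. {x1, x5, ¬x3} — x1 is true.
  6. {¬x1, ¬x5, ¬x2} — ¬x5 is true.
  7. {x7, x6, ¬x3} — x6 is true.
  8. {x4, ¬x3, ¬x1} — x4 is true.
  9. {¬x1, ¬x6, x3} — x3 is true.
  10. {x1, x2, x3} — x1 is true.
  11. {¬x1, ¬x7, x2} — x2 is true.
  12. {x5, x7, ¬x4} — x7 is true.
  13. {x7, x5, ¬x6} — x7 is true.
  14. {¬x7, ¬x6, x1} — x1 is true.
  15. {x2, x1, x4} — x1 is true.
  16. {x1, x4, ¬x7} — x4 is true.
  17. {x7, x2, ¬x4} — x2 is true.
  18. {¬x5, x4, ¬x2} — ¬x5 is true.
  19. {x6, x5, x7} — x6 is true.
  20. {x3, x2, ¬x6} — x2 is true.
  21. {x4, ¬x7, ¬x6} — x4 is true.
  22. {x4, ¬x6, x1} — x1 is true.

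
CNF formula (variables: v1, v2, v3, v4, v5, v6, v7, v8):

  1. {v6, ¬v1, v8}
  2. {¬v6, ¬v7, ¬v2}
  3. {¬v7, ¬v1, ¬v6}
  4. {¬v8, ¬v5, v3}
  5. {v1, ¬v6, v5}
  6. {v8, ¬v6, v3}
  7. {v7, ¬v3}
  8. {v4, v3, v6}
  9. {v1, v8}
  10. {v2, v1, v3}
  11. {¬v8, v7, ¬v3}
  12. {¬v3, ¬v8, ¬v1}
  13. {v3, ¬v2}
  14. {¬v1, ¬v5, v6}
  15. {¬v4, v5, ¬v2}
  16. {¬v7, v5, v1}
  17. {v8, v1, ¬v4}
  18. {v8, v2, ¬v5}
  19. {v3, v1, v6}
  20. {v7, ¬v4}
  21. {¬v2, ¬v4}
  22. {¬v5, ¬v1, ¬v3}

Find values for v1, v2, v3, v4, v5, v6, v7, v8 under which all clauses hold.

v1=F, v2=T, v3=T, v4=F, v5=T, v6=F, v7=T, v8=T

Check each clause:
  1. {¬v1, v6, v8} — v8 is true.
  2. {¬v2, ¬v6, ¬v7} — ¬v6 is true.
  3. {¬v1, ¬v7, ¬v6} — ¬v6 is true.
  4. {v3, ¬v5, ¬v8} — v3 is true.
  5. {¬v6, v1, v5} — ¬v6 is true.
  6. {v3, v8, ¬v6} — v8 is true.
  7. {¬v3, v7} — v7 is true.
  8. {v4, v6, v3} — v3 is true.
  9. {v8, v1} — v8 is true.
  10. {v1, v3, v2} — v2 is true.
  11. {¬v8, ¬v3, v7} — v7 is true.
  12. {¬v3, ¬v1, ¬v8} — ¬v1 is true.
  13. {¬v2, v3} — v3 is true.
  14. {¬v5, v6, ¬v1} — ¬v1 is true.
  15. {¬v2, v5, ¬v4} — ¬v4 is true.
  16. {v1, ¬v7, v5} — v5 is true.
  17. {v8, v1, ¬v4} — v8 is true.
  18. {v8, v2, ¬v5} — v8 is true.
  19. {v6, v3, v1} — v3 is true.
  20. {¬v4, v7} — ¬v4 is true.
  21. {¬v2, ¬v4} — ¬v4 is true.
  22. {¬v5, ¬v1, ¬v3} — ¬v1 is true.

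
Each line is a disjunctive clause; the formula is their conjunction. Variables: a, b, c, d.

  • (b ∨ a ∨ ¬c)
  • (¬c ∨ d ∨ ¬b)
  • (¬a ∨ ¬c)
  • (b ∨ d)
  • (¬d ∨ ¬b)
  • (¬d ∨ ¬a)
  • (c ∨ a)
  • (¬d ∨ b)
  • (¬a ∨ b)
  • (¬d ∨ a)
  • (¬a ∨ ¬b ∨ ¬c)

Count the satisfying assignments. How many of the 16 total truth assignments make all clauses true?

1

The models are:
  a=T b=T c=F d=F
That's 1 in total.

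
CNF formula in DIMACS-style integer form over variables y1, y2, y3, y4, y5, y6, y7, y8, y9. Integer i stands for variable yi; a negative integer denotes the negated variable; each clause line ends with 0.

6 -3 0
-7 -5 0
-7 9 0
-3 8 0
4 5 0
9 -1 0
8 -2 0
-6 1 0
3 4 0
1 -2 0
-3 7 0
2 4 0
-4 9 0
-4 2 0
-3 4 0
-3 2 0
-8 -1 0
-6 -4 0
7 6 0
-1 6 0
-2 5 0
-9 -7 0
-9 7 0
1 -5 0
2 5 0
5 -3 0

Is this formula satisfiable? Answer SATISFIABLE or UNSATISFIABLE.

UNSATISFIABLE

y2 = True:
  propagation gives y8=True, y1=True; an empty clause results — contradiction.
y2 = False:
  propagation gives y4=True; an empty clause results — contradiction.
Every branch closes, so no satisfying assignment exists.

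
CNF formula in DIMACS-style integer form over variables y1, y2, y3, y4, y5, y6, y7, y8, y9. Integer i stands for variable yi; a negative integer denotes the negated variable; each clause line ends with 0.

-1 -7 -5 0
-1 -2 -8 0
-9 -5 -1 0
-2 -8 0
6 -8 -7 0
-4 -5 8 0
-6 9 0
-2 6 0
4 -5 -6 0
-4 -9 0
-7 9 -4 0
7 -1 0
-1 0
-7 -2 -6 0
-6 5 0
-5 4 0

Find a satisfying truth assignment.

y1 = 0, y2 = 0, y3 = 0, y4 = 0, y5 = 0, y6 = 0, y7 = 0, y8 = 0, y9 = 0

Check each clause:
  1. (!y7 || !y1 || !y5) — !y7 is true.
  2. (!y8 || !y2 || !y1) — !y8 is true.
  3. (!y5 || !y1 || !y9) — !y5 is true.
  4. (!y8 || !y2) — !y8 is true.
  5. (!y8 || !y7 || y6) — !y8 is true.
  6. (!y5 || y8 || !y4) — !y5 is true.
  7. (!y6 || y9) — !y6 is true.
  8. (!y2 || y6) — !y2 is true.
  9. (!y6 || y4 || !y5) — !y6 is true.
  10. (!y4 || !y9) — !y4 is true.
  11. (y9 || !y4 || !y7) — !y4 is true.
  12. (!y1 || y7) — !y1 is true.
  13. (!y1) — !y1 is true.
  14. (!y2 || !y6 || !y7) — !y7 is true.
  15. (!y6 || y5) — !y6 is true.
  16. (y4 || !y5) — !y5 is true.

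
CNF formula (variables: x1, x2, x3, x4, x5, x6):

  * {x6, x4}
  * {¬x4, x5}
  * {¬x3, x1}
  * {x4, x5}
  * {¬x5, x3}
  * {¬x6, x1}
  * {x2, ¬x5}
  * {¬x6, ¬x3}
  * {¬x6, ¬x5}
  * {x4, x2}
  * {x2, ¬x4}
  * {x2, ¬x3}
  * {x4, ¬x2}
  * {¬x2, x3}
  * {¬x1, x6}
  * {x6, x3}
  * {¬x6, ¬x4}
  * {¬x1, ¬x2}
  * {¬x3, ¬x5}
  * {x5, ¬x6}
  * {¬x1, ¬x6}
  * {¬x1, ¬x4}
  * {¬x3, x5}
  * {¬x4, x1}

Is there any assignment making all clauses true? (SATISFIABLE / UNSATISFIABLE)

UNSATISFIABLE

x4 = True:
  propagation gives x5=True, x3=True; an empty clause results — contradiction.
x4 = False:
  propagation gives x6=True, x5=True; an empty clause results — contradiction.
Every branch closes, so no satisfying assignment exists.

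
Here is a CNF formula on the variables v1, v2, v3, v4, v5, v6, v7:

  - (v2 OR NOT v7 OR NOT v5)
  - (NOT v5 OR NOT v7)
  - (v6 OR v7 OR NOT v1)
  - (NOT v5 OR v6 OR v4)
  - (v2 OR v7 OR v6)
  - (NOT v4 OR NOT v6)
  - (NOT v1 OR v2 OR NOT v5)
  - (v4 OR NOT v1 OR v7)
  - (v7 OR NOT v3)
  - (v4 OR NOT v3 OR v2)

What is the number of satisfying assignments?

27

Case analysis on v7 and v2:
  v7=T, v2=T: v1, v3 free; 3 ways for (v4,v5,v6) × 2^2 = 12.
  v7=T, v2=F: v1 free; 4 ways for (v3,v4,v5,v6) × 2^1 = 8.
  v7=F, v2=T: 5 of the 32 assignments to (v1,v3,v4,v5,v6) work.
  v7=F, v2=F: remaining (v1,v3,v4,v5,v6) ∈ {(F,F,F,F,T); (F,F,F,T,T)} — 2.
Total: 12 + 8 + 5 + 2 = 27.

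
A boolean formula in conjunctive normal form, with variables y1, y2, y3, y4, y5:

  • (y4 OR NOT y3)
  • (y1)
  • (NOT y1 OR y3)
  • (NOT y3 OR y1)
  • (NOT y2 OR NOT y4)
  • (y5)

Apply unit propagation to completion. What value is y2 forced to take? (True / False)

False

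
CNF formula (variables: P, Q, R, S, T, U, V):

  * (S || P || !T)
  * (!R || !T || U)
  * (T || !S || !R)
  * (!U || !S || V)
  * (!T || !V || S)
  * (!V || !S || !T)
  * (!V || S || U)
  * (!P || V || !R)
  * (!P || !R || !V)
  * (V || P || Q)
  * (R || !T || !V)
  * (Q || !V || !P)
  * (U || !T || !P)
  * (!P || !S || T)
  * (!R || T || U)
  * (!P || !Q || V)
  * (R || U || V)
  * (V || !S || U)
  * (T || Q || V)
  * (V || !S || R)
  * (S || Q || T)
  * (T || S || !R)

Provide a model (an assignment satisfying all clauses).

P=0, Q=0, R=0, S=1, T=0, U=0, V=1

Check each clause:
  1. (!T || S || P) — !T is true.
  2. (U || !T || !R) — !T is true.
  3. (T || !R || !S) — !R is true.
  4. (V || !S || !U) — !U is true.
  5. (!V || S || !T) — !T is true.
  6. (!V || !S || !T) — !T is true.
  7. (S || !V || U) — S is true.
  8. (!R || !P || V) — !R is true.
  9. (!V || !R || !P) — !R is true.
  10. (P || Q || V) — V is true.
  11. (!V || R || !T) — !T is true.
  12. (Q || !V || !P) — !P is true.
  13. (U || !P || !T) — !T is true.
  14. (!P || !S || T) — !P is true.
  15. (T || !R || U) — !R is true.
  16. (V || !Q || !P) — !Q is true.
  17. (V || R || U) — V is true.
  18. (U || V || !S) — V is true.
  19. (Q || T || V) — V is true.
  20. (R || !S || V) — V is true.
  21. (Q || T || S) — S is true.
  22. (T || !R || S) — S is true.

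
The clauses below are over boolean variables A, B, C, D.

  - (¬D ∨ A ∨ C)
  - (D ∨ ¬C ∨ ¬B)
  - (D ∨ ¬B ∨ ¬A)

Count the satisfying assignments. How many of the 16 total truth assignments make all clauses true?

11

Case analysis on D and A:
  D=1, A=1: remaining (B,C) ∈ {(0,0); (0,1); (1,0); (1,1)} — 4.
  D=1, A=0: remaining (B,C) ∈ {(0,1); (1,1)} — 2.
  D=0, A=1: remaining (B,C) ∈ {(0,0); (0,1)} — 2.
  D=0, A=0: remaining (B,C) ∈ {(0,0); (0,1); (1,0)} — 3.
Total: 4 + 2 + 2 + 3 = 11.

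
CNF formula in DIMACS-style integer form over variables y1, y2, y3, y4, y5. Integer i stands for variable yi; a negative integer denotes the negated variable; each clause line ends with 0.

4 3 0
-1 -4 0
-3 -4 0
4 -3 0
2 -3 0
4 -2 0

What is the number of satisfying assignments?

Satisfying assignments:
  y1=0 y2=0 y3=0 y4=1 y5=0
  y1=0 y2=0 y3=0 y4=1 y5=1
  y1=0 y2=1 y3=0 y4=1 y5=0
  y1=0 y2=1 y3=0 y4=1 y5=1
Count: 4.

4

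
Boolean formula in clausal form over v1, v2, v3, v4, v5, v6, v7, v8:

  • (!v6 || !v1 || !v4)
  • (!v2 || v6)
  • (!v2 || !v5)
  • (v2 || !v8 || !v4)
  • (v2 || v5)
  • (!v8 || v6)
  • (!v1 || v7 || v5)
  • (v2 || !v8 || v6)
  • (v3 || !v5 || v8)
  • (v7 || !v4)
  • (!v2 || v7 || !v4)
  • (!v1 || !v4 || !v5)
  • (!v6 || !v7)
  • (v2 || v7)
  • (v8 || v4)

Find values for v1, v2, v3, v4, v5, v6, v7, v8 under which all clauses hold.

v1 occurs only negated in the remaining clauses — set v1 = False.
Pure literal: v3 appears only positively; assign v3 = True.
Try v2 = True.
  then v6 is forced to True.
  then v5 is forced to False.
  then v7 is forced to False.
  then v4 is forced to False.
  then v8 is forced to True.
Every clause has at least one true literal under this assignment.

v1=False, v2=True, v3=True, v4=False, v5=False, v6=True, v7=False, v8=True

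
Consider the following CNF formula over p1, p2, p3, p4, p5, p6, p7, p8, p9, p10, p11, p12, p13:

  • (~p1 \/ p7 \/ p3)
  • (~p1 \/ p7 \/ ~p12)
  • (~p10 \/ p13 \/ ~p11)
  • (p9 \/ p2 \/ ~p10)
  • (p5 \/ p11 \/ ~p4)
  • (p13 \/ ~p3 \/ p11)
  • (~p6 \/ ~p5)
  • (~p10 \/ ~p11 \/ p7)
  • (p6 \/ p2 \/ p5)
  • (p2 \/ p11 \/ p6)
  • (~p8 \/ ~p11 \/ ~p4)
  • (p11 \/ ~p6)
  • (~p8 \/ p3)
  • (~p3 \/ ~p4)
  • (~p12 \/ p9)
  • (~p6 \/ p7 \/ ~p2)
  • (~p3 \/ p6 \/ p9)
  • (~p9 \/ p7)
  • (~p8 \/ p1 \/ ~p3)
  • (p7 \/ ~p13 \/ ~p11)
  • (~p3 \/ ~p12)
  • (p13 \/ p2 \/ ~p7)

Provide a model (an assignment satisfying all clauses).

p1=1, p2=1, p3=0, p4=0, p5=0, p6=0, p7=1, p8=0, p9=1, p10=1, p11=0, p12=1, p13=1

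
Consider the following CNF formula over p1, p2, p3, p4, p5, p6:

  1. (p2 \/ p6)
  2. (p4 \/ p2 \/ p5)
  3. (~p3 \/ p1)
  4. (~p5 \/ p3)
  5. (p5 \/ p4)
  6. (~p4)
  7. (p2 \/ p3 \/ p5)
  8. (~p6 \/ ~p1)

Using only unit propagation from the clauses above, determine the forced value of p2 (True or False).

(~p4) is a unit clause: p4 = False.
In (p4 \/ p5), p4 is now false; p5 must hold, so p5 = True.
In (~p5 \/ p3), ~p5 is now false; p3 must hold, so p3 = True.
In (p1 \/ ~p3), ~p3 is now false; p1 must hold, so p1 = True.
In (~p1 \/ ~p6), ~p1 is now false; ~p6 must hold, so p6 = False.
From (p2 \/ p6) and p6 = False: p2 = True.

True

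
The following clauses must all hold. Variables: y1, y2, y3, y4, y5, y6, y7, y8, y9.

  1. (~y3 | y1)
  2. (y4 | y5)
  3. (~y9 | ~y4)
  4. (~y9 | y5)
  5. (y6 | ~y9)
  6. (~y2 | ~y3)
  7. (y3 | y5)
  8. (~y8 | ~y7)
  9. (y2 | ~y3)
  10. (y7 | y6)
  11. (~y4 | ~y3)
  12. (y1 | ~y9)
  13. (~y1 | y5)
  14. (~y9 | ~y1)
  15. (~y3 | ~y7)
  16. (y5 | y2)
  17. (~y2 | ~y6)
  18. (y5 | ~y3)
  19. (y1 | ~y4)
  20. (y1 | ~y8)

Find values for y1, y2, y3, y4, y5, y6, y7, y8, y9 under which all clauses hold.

y1 = 1  y2 = 0  y3 = 0  y4 = 0  y5 = 1  y6 = 1  y7 = 0  y8 = 1  y9 = 0

Check each clause:
  1. (~y3 | y1) — y1 is true.
  2. (y5 | y4) — y5 is true.
  3. (~y4 | ~y9) — ~y4 is true.
  4. (~y9 | y5) — y5 is true.
  5. (y6 | ~y9) — y6 is true.
  6. (~y2 | ~y3) — ~y3 is true.
  7. (y5 | y3) — y5 is true.
  8. (~y7 | ~y8) — ~y7 is true.
  9. (~y3 | y2) — ~y3 is true.
  10. (y6 | y7) — y6 is true.
  11. (~y3 | ~y4) — ~y4 is true.
  12. (y1 | ~y9) — y1 is true.
  13. (~y1 | y5) — y5 is true.
  14. (~y1 | ~y9) — ~y9 is true.
  15. (~y7 | ~y3) — ~y7 is true.
  16. (y2 | y5) — y5 is true.
  17. (~y6 | ~y2) — ~y2 is true.
  18. (y5 | ~y3) — y5 is true.
  19. (~y4 | y1) — y1 is true.
  20. (~y8 | y1) — y1 is true.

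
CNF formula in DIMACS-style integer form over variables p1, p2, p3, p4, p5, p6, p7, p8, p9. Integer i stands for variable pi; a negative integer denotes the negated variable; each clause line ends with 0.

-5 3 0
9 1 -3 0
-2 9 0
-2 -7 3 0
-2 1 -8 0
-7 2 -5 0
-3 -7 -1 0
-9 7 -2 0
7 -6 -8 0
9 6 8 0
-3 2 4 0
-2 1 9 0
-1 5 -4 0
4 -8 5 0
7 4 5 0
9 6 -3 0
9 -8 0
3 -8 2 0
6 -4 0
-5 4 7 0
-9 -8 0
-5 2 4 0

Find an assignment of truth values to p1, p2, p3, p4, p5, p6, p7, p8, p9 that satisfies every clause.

p1=True, p2=False, p3=True, p4=True, p5=True, p6=True, p7=False, p8=False, p9=False

Check each clause:
  1. (p3 OR NOT p5) — p3 is true.
  2. (p1 OR p9 OR NOT p3) — p1 is true.
  3. (NOT p2 OR p9) — NOT p2 is true.
  4. (NOT p7 OR NOT p2 OR p3) — NOT p7 is true.
  5. (p1 OR NOT p8 OR NOT p2) — NOT p8 is true.
  6. (NOT p5 OR NOT p7 OR p2) — NOT p7 is true.
  7. (NOT p7 OR NOT p1 OR NOT p3) — NOT p7 is true.
  8. (p7 OR NOT p2 OR NOT p9) — NOT p9 is true.
  9. (NOT p8 OR NOT p6 OR p7) — NOT p8 is true.
  10. (p6 OR p9 OR p8) — p6 is true.
  11. (NOT p3 OR p2 OR p4) — p4 is true.
  12. (p1 OR p9 OR NOT p2) — p1 is true.
  13. (NOT p1 OR p5 OR NOT p4) — p5 is true.
  14. (NOT p8 OR p4 OR p5) — NOT p8 is true.
  15. (p7 OR p5 OR p4) — p4 is true.
  16. (p9 OR p6 OR NOT p3) — p6 is true.
  17. (p9 OR NOT p8) — NOT p8 is true.
  18. (p2 OR NOT p8 OR p3) — NOT p8 is true.
  19. (NOT p4 OR p6) — p6 is true.
  20. (p7 OR p4 OR NOT p5) — p4 is true.
  21. (NOT p8 OR NOT p9) — NOT p8 is true.
  22. (NOT p5 OR p4 OR p2) — p4 is true.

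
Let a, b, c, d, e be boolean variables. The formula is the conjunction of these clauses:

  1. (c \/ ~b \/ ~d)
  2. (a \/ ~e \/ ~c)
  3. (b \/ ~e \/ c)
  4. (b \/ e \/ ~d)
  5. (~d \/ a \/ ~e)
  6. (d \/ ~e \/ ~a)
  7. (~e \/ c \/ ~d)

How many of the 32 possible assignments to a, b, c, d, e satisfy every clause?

13

Case analysis on e and d:
  e=1, d=1: remaining (a,b,c) ∈ {(1,0,1); (1,1,1)} — 2.
  e=1, d=0: remaining (a,b,c) ∈ {(0,1,0)} — 1.
  e=0, d=1: remaining (a,b,c) ∈ {(0,1,1); (1,1,1)} — 2.
  e=0, d=0: a, b, c free → 2^3 = 8.
Total: 2 + 1 + 2 + 8 = 13.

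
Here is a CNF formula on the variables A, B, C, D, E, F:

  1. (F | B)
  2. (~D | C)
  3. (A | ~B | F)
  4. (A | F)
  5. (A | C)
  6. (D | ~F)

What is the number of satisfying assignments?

14

Split on F, then A.
  F=1, A=1: remaining (B,C,D,E) ∈ {(0,1,1,0); (0,1,1,1); (1,1,1,0); (1,1,1,1)} — 4.
  F=1, A=0: remaining (B,C,D,E) ∈ {(0,1,1,0); (0,1,1,1); (1,1,1,0); (1,1,1,1)} — 4.
  F=0, A=1: E free; 3 ways for (B,C,D) × 2^1 = 6.
  F=0, A=0: a clause becomes empty — 0.
Total: 4 + 4 + 6 + 0 = 14.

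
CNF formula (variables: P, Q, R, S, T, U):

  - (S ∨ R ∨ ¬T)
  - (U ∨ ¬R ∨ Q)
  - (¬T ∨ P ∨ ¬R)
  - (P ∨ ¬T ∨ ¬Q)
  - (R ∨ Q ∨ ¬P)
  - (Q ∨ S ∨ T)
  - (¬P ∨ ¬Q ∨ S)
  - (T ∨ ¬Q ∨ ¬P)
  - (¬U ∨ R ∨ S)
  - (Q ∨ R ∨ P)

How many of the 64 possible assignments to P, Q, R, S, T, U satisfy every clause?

15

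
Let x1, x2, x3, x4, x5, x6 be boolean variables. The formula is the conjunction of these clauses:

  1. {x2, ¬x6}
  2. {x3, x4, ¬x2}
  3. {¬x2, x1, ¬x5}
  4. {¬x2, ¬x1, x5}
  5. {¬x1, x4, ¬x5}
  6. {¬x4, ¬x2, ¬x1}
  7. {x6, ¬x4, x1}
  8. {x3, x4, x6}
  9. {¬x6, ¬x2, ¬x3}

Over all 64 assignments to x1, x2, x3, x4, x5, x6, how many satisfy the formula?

Split on x2, then x1.
  x2=1, x1=1: a clause becomes empty — 0.
  x2=1, x1=0: remaining (x3,x4,x5,x6) ∈ {(0,1,0,1); (1,0,0,0)} — 2.
  x2=0, x1=1: 5 of the 16 assignments to (x3,x4,x5,x6) work.
  x2=0, x1=0: remaining (x3,x4,x5,x6) ∈ {(1,0,0,0); (1,0,1,0)} — 2.
Total: 0 + 2 + 5 + 2 = 9.

9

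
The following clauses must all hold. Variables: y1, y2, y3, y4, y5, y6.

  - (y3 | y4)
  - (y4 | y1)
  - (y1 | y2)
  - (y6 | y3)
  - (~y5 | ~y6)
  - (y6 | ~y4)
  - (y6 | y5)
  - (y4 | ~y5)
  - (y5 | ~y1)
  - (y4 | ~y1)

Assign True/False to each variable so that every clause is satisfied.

y1=F, y2=T, y3=F, y4=T, y5=F, y6=T

Pure literal: y2 appears only positively; assign y2 = True.
Set y1 = False and propagate.
  then y4 is forced to True.
  then y6 is forced to True.
  then y5 is forced to False.
y3 is now unconstrained; take y3 = False.
Every clause has at least one true literal under this assignment.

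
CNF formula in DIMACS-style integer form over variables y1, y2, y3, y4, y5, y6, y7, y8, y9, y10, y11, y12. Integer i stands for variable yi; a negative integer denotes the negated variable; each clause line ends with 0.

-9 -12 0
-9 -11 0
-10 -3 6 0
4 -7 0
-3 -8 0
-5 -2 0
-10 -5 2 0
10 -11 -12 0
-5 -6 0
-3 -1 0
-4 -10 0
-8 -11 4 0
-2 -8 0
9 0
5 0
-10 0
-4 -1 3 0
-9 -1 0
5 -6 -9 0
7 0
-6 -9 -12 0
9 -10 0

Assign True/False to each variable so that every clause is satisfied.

(y9) is a unit clause, so y9 = True.
The clause (NOT y12) is unit: y12 must be False.
The clause (NOT y11) is unit: y11 must be False.
The clause (y5) is unit: y5 must be True.
The clause (NOT y2) is unit: y2 must be False.
The clause (NOT y10) is unit: y10 must be False.
(NOT y6) is a unit clause, so y6 = False.
The clause (NOT y1) is unit: y1 must be False.
The clause (y7) is unit: y7 must be True.
Unit propagation: (y4) forces y4 = True.
Pure literal: y8 appears only negated; assign y8 = False.
y3 is now unconstrained; take y3 = True.
Every clause has at least one true literal under this assignment.

y1 = 0, y2 = 0, y3 = 1, y4 = 1, y5 = 1, y6 = 0, y7 = 1, y8 = 0, y9 = 1, y10 = 0, y11 = 0, y12 = 0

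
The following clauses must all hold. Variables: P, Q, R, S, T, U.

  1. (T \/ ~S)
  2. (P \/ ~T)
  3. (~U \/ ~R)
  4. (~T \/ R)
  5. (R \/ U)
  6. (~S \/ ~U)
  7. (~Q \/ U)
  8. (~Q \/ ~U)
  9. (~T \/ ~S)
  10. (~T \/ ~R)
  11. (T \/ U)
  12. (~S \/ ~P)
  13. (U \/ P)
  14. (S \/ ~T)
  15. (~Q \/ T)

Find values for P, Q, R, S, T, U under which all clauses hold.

P=T  Q=F  R=F  S=F  T=F  U=T

Pure literal: Q appears only negated; assign Q = False.
Branch on P: take P = True.
  then S is forced to False.
  then T is forced to False.
  then U is forced to True.
  then R is forced to False.
Every clause has at least one true literal under this assignment.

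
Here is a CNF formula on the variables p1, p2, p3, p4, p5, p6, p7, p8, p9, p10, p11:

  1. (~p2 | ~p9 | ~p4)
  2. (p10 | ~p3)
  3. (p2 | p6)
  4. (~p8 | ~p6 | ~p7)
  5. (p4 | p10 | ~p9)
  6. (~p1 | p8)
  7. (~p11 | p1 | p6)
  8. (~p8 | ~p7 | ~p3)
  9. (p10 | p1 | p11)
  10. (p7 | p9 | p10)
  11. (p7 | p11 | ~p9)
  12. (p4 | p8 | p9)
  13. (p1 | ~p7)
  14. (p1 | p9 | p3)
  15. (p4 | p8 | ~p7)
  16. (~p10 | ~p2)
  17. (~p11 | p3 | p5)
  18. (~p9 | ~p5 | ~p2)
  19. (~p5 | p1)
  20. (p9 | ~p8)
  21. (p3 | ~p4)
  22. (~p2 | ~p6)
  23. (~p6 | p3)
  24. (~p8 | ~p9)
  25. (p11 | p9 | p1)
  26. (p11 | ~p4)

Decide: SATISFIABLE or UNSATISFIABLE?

SATISFIABLE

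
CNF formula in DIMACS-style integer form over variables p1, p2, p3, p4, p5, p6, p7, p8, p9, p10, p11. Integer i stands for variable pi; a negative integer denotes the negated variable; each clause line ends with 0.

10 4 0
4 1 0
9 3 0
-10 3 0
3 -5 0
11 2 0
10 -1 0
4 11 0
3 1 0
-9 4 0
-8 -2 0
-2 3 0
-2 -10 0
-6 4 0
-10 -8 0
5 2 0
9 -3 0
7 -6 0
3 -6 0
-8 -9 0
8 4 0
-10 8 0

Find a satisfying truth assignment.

p1=False, p2=True, p3=True, p4=True, p5=True, p6=False, p7=True, p8=False, p9=True, p10=False, p11=False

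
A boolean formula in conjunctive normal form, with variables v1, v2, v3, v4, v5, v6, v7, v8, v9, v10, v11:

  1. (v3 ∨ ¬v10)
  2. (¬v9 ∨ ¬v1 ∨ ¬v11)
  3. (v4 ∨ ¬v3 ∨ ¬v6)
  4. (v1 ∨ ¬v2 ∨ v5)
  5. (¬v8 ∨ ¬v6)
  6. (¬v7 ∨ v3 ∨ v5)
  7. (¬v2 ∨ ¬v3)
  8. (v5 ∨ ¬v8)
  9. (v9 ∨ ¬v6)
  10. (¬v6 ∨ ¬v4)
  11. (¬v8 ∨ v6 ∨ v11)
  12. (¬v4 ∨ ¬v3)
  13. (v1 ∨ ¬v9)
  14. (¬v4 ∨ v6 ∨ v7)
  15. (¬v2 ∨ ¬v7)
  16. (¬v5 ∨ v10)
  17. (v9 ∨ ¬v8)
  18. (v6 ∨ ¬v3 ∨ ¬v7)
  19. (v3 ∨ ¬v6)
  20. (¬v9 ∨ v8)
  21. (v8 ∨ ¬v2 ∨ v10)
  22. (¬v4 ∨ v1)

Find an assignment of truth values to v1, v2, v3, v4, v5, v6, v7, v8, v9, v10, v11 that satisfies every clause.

v1=T  v2=F  v3=T  v4=F  v5=F  v6=F  v7=F  v8=F  v9=F  v10=F  v11=F

v2 occurs only negated in the remaining clauses — set v2 = False.
Try v1 = True.
Set v3 = True and propagate.
  then v4 is forced to False.
  then v6 is forced to False.
  then v7 is forced to False.
For the remaining variables, v5 = False, v8 = False, v9 = False, v10 = False, v11 = False works.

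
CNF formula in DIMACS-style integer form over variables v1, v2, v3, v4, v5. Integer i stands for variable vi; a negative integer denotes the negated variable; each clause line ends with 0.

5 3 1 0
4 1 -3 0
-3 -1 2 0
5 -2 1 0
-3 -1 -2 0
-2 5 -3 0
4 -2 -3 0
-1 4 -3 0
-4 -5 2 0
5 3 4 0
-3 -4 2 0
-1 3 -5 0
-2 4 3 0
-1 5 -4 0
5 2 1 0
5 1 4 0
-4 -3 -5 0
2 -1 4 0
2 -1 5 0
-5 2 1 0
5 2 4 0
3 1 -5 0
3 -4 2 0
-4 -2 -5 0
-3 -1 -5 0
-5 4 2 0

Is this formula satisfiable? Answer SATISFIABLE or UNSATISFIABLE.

UNSATISFIABLE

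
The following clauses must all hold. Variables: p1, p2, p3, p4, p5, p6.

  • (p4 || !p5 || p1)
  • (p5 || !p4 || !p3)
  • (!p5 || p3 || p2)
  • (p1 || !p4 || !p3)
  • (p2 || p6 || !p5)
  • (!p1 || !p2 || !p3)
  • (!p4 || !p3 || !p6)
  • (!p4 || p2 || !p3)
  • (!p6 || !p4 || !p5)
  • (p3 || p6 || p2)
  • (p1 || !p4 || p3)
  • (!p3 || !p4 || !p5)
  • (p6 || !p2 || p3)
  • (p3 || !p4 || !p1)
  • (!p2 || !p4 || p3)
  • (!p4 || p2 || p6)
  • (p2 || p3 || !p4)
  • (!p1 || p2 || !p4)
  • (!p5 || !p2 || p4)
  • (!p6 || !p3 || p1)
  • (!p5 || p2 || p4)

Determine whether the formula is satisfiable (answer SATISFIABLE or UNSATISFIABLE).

SATISFIABLE

Branch on p1: take p1 = True.
Try p2 = False.
  then p4 is forced to False.
  then p5 is forced to False.
For the remaining variables, p3 = True, p6 = False works.
So p1=T, p2=F, p3=T, p4=F, p5=F, p6=F is a satisfying assignment.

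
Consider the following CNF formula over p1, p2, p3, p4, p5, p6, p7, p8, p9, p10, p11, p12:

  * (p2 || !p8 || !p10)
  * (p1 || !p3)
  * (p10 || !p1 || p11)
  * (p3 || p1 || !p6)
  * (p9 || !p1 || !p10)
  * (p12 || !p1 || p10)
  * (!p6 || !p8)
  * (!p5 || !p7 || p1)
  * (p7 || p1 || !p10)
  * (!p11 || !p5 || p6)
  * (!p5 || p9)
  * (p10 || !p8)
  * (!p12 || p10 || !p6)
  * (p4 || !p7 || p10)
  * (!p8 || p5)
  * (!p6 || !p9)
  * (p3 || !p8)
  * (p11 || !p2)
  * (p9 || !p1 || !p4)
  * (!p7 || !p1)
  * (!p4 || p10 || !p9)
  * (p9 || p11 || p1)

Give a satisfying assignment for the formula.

p1=T, p2=F, p3=F, p4=F, p5=T, p6=F, p7=F, p8=F, p9=T, p10=T, p11=F, p12=F

Check each clause:
  1. (!p10 || !p8 || p2) — !p8 is true.
  2. (p1 || !p3) — p1 is true.
  3. (p10 || !p1 || p11) — p10 is true.
  4. (p1 || p3 || !p6) — p1 is true.
  5. (p9 || !p1 || !p10) — p9 is true.
  6. (p10 || p12 || !p1) — p10 is true.
  7. (!p6 || !p8) — !p8 is true.
  8. (!p7 || p1 || !p5) — !p7 is true.
  9. (p1 || p7 || !p10) — p1 is true.
  10. (!p5 || p6 || !p11) — !p11 is true.
  11. (!p5 || p9) — p9 is true.
  12. (p10 || !p8) — !p8 is true.
  13. (!p6 || p10 || !p12) — p10 is true.
  14. (p4 || p10 || !p7) — !p7 is true.
  15. (!p8 || p5) — !p8 is true.
  16. (!p6 || !p9) — !p6 is true.
  17. (p3 || !p8) — !p8 is true.
  18. (!p2 || p11) — !p2 is true.
  19. (p9 || !p1 || !p4) — p9 is true.
  20. (!p7 || !p1) — !p7 is true.
  21. (!p4 || p10 || !p9) — p10 is true.
  22. (p11 || p9 || p1) — p9 is true.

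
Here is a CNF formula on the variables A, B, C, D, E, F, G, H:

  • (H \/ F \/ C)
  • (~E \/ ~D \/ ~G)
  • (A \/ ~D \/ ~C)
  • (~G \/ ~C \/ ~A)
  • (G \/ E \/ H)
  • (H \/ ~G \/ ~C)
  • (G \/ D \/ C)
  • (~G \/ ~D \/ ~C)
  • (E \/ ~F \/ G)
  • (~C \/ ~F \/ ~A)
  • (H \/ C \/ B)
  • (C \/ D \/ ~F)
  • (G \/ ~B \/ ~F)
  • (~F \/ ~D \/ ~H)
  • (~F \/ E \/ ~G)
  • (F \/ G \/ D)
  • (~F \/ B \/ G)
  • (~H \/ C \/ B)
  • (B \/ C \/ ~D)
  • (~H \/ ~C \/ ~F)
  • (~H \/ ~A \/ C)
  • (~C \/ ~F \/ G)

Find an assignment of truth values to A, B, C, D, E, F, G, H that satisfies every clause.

A=T, B=F, C=T, D=T, E=T, F=F, G=F, H=F

Try A = True.
Branch on B: take B = False.
The remaining clauses are satisfied by C = True, D = True, E = True, F = False, G = False, H = False.
Every clause has at least one true literal under this assignment.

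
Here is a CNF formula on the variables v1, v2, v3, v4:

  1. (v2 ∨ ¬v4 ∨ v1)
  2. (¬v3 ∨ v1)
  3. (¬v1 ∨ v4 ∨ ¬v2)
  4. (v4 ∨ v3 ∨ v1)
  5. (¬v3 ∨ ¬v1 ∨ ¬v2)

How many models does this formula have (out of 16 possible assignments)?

6

The models are:
  v1=F v2=T v3=F v4=T
  v1=T v2=F v3=F v4=F
  v1=T v2=F v3=F v4=T
  v1=T v2=F v3=T v4=F
  v1=T v2=F v3=T v4=T
  v1=T v2=T v3=F v4=T
That's 6 in total.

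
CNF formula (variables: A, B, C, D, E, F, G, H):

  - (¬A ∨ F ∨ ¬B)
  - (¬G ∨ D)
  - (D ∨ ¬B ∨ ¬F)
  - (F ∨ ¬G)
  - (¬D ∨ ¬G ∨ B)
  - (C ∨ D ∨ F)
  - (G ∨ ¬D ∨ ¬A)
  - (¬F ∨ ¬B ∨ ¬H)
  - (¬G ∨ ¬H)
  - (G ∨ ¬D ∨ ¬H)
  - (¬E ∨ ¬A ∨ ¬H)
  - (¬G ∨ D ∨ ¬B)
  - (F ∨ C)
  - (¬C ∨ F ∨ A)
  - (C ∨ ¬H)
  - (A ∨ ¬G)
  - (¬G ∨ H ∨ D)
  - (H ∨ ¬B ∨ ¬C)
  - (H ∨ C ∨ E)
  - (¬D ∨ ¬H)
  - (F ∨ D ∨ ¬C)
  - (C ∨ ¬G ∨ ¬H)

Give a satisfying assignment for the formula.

Try A = False.
  then G is forced to False.
The remaining clauses are satisfied by B = False, C = True, D = False, E = True, F = True, H = False.
Check each clause:
  1. (¬B ∨ ¬A ∨ F) — F is true.
  2. (¬G ∨ D) — ¬G is true.
  3. (¬F ∨ ¬B ∨ D) — ¬B is true.
  4. (F ∨ ¬G) — ¬G is true.
  5. (¬D ∨ B ∨ ¬G) — ¬G is true.
  6. (C ∨ D ∨ F) — C is true.
  7. (¬D ∨ ¬A ∨ G) — ¬D is true.
  8. (¬F ∨ ¬H ∨ ¬B) — ¬H is true.
  9. (¬G ∨ ¬H) — ¬H is true.
  10. (¬H ∨ G ∨ ¬D) — ¬H is true.
  11. (¬H ∨ ¬A ∨ ¬E) — ¬H is true.
  12. (¬G ∨ ¬B ∨ D) — ¬G is true.
  13. (F ∨ C) — C is true.
  14. (F ∨ A ∨ ¬C) — F is true.
  15. (¬H ∨ C) — ¬H is true.
  16. (¬G ∨ A) — ¬G is true.
  17. (¬G ∨ H ∨ D) — ¬G is true.
  18. (¬B ∨ H ∨ ¬C) — ¬B is true.
  19. (C ∨ E ∨ H) — C is true.
  20. (¬H ∨ ¬D) — ¬H is true.
  21. (D ∨ F ∨ ¬C) — F is true.
  22. (¬G ∨ C ∨ ¬H) — ¬H is true.

A=False, B=False, C=True, D=False, E=True, F=True, G=False, H=False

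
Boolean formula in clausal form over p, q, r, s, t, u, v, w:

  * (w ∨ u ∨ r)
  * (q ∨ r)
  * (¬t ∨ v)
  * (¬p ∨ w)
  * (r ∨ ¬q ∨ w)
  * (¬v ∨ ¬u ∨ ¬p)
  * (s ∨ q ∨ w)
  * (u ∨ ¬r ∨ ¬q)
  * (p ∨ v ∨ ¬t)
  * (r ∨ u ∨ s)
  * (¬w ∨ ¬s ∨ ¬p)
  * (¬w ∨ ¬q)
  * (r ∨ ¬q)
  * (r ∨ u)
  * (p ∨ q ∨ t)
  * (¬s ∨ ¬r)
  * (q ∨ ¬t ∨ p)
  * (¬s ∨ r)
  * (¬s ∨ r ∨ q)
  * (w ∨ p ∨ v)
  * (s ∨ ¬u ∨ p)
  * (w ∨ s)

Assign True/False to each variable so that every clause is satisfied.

p=T, q=F, r=T, s=F, t=T, u=F, v=T, w=T

Check each clause:
  1. (w ∨ r ∨ u) — w is true.
  2. (r ∨ q) — r is true.
  3. (v ∨ ¬t) — v is true.
  4. (¬p ∨ w) — w is true.
  5. (r ∨ w ∨ ¬q) — w is true.
  6. (¬p ∨ ¬u ∨ ¬v) — ¬u is true.
  7. (w ∨ q ∨ s) — w is true.
  8. (u ∨ ¬r ∨ ¬q) — ¬q is true.
  9. (v ∨ ¬t ∨ p) — p is true.
  10. (s ∨ r ∨ u) — r is true.
  11. (¬s ∨ ¬w ∨ ¬p) — ¬s is true.
  12. (¬q ∨ ¬w) — ¬q is true.
  13. (r ∨ ¬q) — r is true.
  14. (u ∨ r) — r is true.
  15. (q ∨ t ∨ p) — p is true.
  16. (¬s ∨ ¬r) — ¬s is true.
  17. (p ∨ ¬t ∨ q) — p is true.
  18. (¬s ∨ r) — r is true.
  19. (r ∨ ¬s ∨ q) — r is true.
  20. (p ∨ v ∨ w) — w is true.
  21. (¬u ∨ p ∨ s) — p is true.
  22. (s ∨ w) — w is true.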